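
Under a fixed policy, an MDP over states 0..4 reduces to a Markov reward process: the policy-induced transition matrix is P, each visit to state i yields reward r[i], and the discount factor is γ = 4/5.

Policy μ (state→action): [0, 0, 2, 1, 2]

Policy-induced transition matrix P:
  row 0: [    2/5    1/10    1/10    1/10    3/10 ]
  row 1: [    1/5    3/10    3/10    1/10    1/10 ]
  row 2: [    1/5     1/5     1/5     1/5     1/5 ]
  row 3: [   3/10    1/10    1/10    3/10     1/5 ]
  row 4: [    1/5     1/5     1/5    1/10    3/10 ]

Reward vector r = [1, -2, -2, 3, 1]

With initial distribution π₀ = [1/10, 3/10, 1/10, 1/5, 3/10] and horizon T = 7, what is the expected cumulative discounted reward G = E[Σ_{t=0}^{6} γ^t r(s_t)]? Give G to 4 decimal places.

G = 0.7752

t=0: π = [0.1000, 0.3000, 0.1000, 0.2000, 0.3000], E[r] = 0.2000, γ^t·E[r] = 0.200000, running G = 0.200000
t=1: π = [0.2400, 0.2000, 0.2000, 0.1500, 0.2100], E[r] = 0.1000, γ^t·E[r] = 0.080000, running G = 0.280000
t=2: π = [0.2630, 0.1810, 0.1810, 0.1500, 0.2250], E[r] = 0.2140, γ^t·E[r] = 0.136960, running G = 0.416960
t=3: π = [0.2676, 0.1768, 0.1768, 0.1481, 0.2307], E[r] = 0.2354, γ^t·E[r] = 0.120525, running G = 0.537485
t=4: π = [0.2683, 0.1761, 0.1761, 0.1473, 0.2322], E[r] = 0.2379, γ^t·E[r] = 0.097460, running G = 0.634945
t=5: π = [0.2684, 0.1760, 0.1760, 0.1471, 0.2324], E[r] = 0.2379, γ^t·E[r] = 0.077940, running G = 0.712885
t=6: π = [0.2684, 0.1761, 0.1761, 0.1470, 0.2325], E[r] = 0.2377, γ^t·E[r] = 0.062309, running G = 0.775194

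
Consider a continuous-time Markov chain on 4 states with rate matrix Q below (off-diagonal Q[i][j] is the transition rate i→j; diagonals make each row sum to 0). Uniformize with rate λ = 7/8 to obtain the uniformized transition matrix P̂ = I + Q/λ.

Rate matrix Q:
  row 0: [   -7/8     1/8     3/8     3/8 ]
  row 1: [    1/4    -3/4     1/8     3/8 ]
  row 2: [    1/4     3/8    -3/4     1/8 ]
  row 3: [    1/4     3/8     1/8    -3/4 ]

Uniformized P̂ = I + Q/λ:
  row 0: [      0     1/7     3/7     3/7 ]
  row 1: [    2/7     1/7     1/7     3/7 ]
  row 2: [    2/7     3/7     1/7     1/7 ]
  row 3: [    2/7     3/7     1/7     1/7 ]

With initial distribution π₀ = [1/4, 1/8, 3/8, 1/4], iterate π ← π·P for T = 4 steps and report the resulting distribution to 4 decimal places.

π = [0.2224, 0.2836, 0.2062, 0.2878]

t=0: π = [0.2500, 0.1250, 0.3750, 0.2500]
t=1: π = [0.2143, 0.3214, 0.2143, 0.2500]
t=2: π = [0.2245, 0.2755, 0.2041, 0.2959]
t=3: π = [0.2216, 0.2857, 0.2070, 0.2857]
t=4: π = [0.2224, 0.2836, 0.2062, 0.2878]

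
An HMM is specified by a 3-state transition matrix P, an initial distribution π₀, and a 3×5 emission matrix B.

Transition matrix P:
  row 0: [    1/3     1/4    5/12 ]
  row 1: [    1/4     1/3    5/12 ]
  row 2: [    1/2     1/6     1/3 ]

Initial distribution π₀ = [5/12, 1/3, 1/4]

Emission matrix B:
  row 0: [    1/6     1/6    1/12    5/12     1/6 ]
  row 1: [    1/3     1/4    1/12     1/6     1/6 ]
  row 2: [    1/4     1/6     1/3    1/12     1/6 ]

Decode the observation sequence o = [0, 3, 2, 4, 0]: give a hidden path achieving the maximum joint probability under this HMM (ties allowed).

path = [2, 0, 2, 0, 2]

t=0: δ = [6.944e-02, 1.111e-01, 6.250e-02]  (obs o_0=0)
t=1: δ = [1.302e-02, 6.173e-03, 3.858e-03]  ψ = [2, 1, 1]  (obs o_1=3)
t=2: δ = [3.617e-04, 2.713e-04, 1.808e-03]  ψ = [0, 0, 0]  (obs o_2=2)
t=3: δ = [1.507e-04, 5.023e-05, 1.005e-04]  ψ = [2, 2, 2]  (obs o_3=4)
t=4: δ = [8.372e-06, 1.256e-05, 1.570e-05]  ψ = [0, 0, 0]  (obs o_4=0)
backtrack: best end state = 2; path = [2, 0, 2, 0, 2]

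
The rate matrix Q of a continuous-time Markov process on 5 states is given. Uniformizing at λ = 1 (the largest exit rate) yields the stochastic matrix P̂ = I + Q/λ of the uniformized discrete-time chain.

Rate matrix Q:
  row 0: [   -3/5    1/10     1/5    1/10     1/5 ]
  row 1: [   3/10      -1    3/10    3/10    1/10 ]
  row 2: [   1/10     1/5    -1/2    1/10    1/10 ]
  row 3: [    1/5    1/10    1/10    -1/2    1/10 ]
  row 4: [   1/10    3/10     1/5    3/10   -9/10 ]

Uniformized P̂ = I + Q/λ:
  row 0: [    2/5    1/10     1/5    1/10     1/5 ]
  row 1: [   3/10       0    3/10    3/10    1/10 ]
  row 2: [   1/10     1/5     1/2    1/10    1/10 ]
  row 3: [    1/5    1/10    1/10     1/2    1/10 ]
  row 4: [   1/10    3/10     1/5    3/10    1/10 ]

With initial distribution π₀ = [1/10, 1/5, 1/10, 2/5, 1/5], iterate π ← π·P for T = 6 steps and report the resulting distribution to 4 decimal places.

π = [0.2186, 0.1374, 0.2684, 0.2537, 0.1219]

t=0: π = [0.1000, 0.2000, 0.1000, 0.4000, 0.2000]
t=1: π = [0.2100, 0.1300, 0.2100, 0.3400, 0.1100]
t=2: π = [0.2230, 0.1300, 0.2420, 0.2840, 0.1210]
t=3: π = [0.2213, 0.1354, 0.2572, 0.2638, 0.1223]
t=4: π = [0.2199, 0.1366, 0.2643, 0.2571, 0.1221]
t=5: π = [0.2190, 0.1372, 0.2673, 0.2546, 0.1220]
t=6: π = [0.2186, 0.1374, 0.2684, 0.2537, 0.1219]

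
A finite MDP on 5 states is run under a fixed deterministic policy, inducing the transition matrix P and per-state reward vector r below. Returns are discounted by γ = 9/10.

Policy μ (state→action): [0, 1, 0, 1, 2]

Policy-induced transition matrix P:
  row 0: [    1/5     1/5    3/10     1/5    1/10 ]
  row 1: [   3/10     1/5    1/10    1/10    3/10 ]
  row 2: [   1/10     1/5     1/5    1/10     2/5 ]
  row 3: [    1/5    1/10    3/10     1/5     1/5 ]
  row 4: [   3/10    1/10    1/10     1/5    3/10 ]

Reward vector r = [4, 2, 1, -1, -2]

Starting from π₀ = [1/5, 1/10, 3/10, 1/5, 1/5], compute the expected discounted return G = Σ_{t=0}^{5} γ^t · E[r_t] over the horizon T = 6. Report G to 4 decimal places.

G = 3.2558

t=0: π = [0.2000, 0.1000, 0.3000, 0.2000, 0.2000], E[r] = 0.7000, γ^t·E[r] = 0.700000, running G = 0.700000
t=1: π = [0.2000, 0.1600, 0.2100, 0.1600, 0.2700], E[r] = 0.6300, γ^t·E[r] = 0.567000, running G = 1.267000
t=2: π = [0.2220, 0.1570, 0.1930, 0.1630, 0.2650], E[r] = 0.7020, γ^t·E[r] = 0.568620, running G = 1.835620
t=3: π = [0.2229, 0.1572, 0.1963, 0.1650, 0.2586], E[r] = 0.7201, γ^t·E[r] = 0.524953, running G = 2.360573
t=4: π = [0.2220, 0.1576, 0.1972, 0.1647, 0.2586], E[r] = 0.7185, γ^t·E[r] = 0.471434, running G = 2.832007
t=5: π = [0.2219, 0.1577, 0.1970, 0.1645, 0.2589], E[r] = 0.7177, γ^t·E[r] = 0.423822, running G = 3.255829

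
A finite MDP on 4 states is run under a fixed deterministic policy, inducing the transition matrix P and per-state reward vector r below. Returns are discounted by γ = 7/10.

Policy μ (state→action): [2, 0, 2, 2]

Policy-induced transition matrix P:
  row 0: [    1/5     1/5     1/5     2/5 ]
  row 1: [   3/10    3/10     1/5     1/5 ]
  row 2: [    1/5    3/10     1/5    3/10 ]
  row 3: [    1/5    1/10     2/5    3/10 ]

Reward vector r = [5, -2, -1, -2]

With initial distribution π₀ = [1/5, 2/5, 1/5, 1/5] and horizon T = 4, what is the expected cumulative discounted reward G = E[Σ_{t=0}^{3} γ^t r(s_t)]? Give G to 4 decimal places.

G = -0.6060

t=0: π = [0.2000, 0.4000, 0.2000, 0.2000], E[r] = -0.4000, γ^t·E[r] = -0.400000, running G = -0.400000
t=1: π = [0.2400, 0.2400, 0.2400, 0.2800], E[r] = -0.0800, γ^t·E[r] = -0.056000, running G = -0.456000
t=2: π = [0.2240, 0.2200, 0.2560, 0.3000], E[r] = -0.1760, γ^t·E[r] = -0.086240, running G = -0.542240
t=3: π = [0.2220, 0.2176, 0.2600, 0.3004], E[r] = -0.1860, γ^t·E[r] = -0.063798, running G = -0.606038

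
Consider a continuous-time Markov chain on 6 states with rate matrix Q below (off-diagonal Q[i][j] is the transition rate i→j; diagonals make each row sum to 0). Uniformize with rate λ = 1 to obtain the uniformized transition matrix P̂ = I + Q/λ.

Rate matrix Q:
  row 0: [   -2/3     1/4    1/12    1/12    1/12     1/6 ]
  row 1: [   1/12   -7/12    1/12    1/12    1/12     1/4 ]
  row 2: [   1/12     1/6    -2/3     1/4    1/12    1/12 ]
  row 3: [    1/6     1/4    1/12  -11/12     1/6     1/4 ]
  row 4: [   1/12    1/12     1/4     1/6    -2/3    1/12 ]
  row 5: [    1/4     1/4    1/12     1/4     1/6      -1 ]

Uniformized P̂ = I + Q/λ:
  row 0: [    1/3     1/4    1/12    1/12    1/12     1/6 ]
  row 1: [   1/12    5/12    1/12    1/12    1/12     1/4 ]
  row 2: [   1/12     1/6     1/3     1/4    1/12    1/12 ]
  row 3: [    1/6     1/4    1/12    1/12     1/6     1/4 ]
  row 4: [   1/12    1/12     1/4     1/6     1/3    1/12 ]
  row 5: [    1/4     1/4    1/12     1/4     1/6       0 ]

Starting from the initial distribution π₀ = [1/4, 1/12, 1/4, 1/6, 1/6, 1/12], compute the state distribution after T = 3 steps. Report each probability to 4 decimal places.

t=0: π = [0.2500, 0.0833, 0.2500, 0.1667, 0.1667, 0.0833]
t=1: π = [0.1736, 0.2153, 0.1736, 0.1528, 0.1458, 0.1389]
t=2: π = [0.1626, 0.2471, 0.1510, 0.1476, 0.1441, 0.1476]
t=3: π = [0.1609, 0.2546, 0.1451, 0.1451, 0.1440, 0.1504]

π = [0.1609, 0.2546, 0.1451, 0.1451, 0.1440, 0.1504]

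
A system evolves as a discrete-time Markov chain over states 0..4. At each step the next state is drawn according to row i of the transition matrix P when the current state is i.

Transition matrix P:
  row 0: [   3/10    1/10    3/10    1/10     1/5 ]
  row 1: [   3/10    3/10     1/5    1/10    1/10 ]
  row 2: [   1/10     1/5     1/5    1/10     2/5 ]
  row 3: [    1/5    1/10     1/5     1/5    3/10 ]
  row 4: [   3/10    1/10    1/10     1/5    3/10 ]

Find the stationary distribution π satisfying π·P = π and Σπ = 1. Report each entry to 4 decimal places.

π = [0.2463, 0.1498, 0.1981, 0.1406, 0.2652]

Balance equations π_j = Σ_i π_i·P[i][j]:
  π_0 = 3/10·π_0 + 3/10·π_1 + 1/10·π_2 + 1/5·π_3 + 3/10·π_4
  π_1 = 1/10·π_0 + 3/10·π_1 + 1/5·π_2 + 1/10·π_3 + 1/10·π_4
  π_2 = 3/10·π_0 + 1/5·π_1 + 1/5·π_2 + 1/5·π_3 + 1/10·π_4
  π_3 = 1/10·π_0 + 1/10·π_1 + 1/10·π_2 + 1/5·π_3 + 1/5·π_4
  normalize: π_0 + π_1 + π_2 + π_3 + π_4 = 1
Solving the linear system gives exactly π = [1824/7405, 1109/7405, 1467/7405, 1041/7405, 1964/7405].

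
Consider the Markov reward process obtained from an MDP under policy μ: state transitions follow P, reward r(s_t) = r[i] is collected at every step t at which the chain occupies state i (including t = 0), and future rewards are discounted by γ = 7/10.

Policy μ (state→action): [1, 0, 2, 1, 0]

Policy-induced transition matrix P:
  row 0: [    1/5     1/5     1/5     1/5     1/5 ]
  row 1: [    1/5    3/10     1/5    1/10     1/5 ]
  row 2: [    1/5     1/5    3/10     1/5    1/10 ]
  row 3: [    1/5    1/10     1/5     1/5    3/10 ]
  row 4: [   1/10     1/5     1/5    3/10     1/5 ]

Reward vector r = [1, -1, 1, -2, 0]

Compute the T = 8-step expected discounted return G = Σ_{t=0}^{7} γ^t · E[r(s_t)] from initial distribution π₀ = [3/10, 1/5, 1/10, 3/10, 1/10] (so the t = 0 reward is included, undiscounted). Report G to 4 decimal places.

G = -0.8079

t=0: π = [0.3000, 0.2000, 0.1000, 0.3000, 0.1000], E[r] = -0.4000, γ^t·E[r] = -0.400000, running G = -0.400000
t=1: π = [0.1900, 0.1900, 0.2100, 0.1900, 0.2200], E[r] = -0.1700, γ^t·E[r] = -0.119000, running G = -0.519000
t=2: π = [0.1780, 0.2000, 0.2210, 0.2030, 0.1980], E[r] = -0.2070, γ^t·E[r] = -0.101430, running G = -0.620430
t=3: π = [0.1802, 0.1997, 0.2221, 0.1998, 0.1982], E[r] = -0.1970, γ^t·E[r] = -0.067571, running G = -0.688001
t=4: π = [0.1802, 0.2000, 0.2222, 0.1999, 0.1978], E[r] = -0.1973, γ^t·E[r] = -0.047372, running G = -0.735373
t=5: π = [0.1802, 0.2000, 0.2222, 0.1998, 0.1978], E[r] = -0.1971, γ^t·E[r] = -0.033131, running G = -0.768504
t=6: π = [0.1802, 0.2000, 0.2222, 0.1998, 0.1978], E[r] = -0.1971, γ^t·E[r] = -0.023192, running G = -0.791696
t=7: π = [0.1802, 0.2000, 0.2222, 0.1998, 0.1978], E[r] = -0.1971, γ^t·E[r] = -0.016234, running G = -0.807930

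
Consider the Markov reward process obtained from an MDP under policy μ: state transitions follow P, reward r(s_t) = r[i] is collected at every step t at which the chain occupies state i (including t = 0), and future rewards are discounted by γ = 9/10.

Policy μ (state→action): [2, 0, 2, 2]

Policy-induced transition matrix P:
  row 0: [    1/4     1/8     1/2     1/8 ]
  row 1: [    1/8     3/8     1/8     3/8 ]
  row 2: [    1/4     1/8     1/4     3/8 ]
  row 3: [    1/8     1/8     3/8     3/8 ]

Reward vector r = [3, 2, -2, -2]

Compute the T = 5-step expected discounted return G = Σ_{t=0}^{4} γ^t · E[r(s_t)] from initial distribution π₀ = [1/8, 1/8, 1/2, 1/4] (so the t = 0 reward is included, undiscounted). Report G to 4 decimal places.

G = -2.0704

t=0: π = [0.1250, 0.1250, 0.5000, 0.2500], E[r] = -0.8750, γ^t·E[r] = -0.875000, running G = -0.875000
t=1: π = [0.2031, 0.1563, 0.2969, 0.3438], E[r] = -0.3594, γ^t·E[r] = -0.323438, running G = -1.198438
t=2: π = [0.1875, 0.1641, 0.3242, 0.3242], E[r] = -0.4063, γ^t·E[r] = -0.329063, running G = -1.527500
t=3: π = [0.1890, 0.1660, 0.3169, 0.3281], E[r] = -0.3911, γ^t·E[r] = -0.285122, running G = -1.812622
t=4: π = [0.1882, 0.1665, 0.3175, 0.3278], E[r] = -0.3928, γ^t·E[r] = -0.257731, running G = -2.070352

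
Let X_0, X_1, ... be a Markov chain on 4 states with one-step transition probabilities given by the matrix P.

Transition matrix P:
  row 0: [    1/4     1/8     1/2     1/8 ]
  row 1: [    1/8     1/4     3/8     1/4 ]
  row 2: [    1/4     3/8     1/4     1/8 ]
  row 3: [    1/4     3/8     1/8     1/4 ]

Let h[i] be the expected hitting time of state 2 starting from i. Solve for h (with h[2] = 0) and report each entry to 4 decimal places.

First-step conditioning: h[2] = 0; for i ≠ 2, h[i] = 1 + Σ_k P[i][k]·h[k].
  h[0] = 1 + 1/4·h[0] + 1/8·h[1] + 1/8·h[3]
  h[1] = 1 + 1/8·h[0] + 1/4·h[1] + 1/4·h[3]
  h[3] = 1 + 1/4·h[0] + 3/8·h[1] + 1/4·h[3]
Solving the 3×3 linear system over states ≠ 2 gives exactly h = [376/155, 456/155, 0, 112/31] (h[2] = 0 is the target).

h = [2.4258, 2.9419, 0.0000, 3.6129]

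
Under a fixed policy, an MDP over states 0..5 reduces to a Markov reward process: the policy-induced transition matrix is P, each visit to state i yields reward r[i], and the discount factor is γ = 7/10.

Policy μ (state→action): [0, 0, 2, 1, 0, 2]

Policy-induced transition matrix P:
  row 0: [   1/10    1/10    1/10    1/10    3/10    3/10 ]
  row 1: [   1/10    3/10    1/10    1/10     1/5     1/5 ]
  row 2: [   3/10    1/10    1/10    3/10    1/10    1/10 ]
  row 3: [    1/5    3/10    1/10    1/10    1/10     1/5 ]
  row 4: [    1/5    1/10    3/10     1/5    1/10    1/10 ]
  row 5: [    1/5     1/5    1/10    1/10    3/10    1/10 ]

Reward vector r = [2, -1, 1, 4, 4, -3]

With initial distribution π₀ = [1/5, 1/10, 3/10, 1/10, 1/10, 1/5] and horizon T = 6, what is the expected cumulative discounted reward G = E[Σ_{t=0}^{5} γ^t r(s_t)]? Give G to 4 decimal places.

G = 3.1277

t=0: π = [0.2000, 0.1000, 0.3000, 0.1000, 0.1000, 0.2000], E[r] = 0.8000, γ^t·E[r] = 0.800000, running G = 0.800000
t=1: π = [0.2000, 0.1600, 0.1200, 0.1700, 0.1900, 0.1600], E[r] = 1.3200, γ^t·E[r] = 0.924000, running G = 1.724000
t=2: π = [0.1760, 0.1820, 0.1380, 0.1430, 0.1880, 0.1730], E[r] = 1.1130, γ^t·E[r] = 0.545370, running G = 2.269370
t=3: π = [0.1780, 0.1823, 0.1376, 0.1464, 0.1880, 0.1677], E[r] = 1.1458, γ^t·E[r] = 0.393009, running G = 2.662379
t=4: π = [0.1777, 0.1825, 0.1376, 0.1463, 0.1874, 0.1685], E[r] = 1.1399, γ^t·E[r] = 0.273690, running G = 2.936069
t=5: π = [0.1777, 0.1826, 0.1375, 0.1463, 0.1875, 0.1684], E[r] = 1.1400, γ^t·E[r] = 0.191606, running G = 3.127676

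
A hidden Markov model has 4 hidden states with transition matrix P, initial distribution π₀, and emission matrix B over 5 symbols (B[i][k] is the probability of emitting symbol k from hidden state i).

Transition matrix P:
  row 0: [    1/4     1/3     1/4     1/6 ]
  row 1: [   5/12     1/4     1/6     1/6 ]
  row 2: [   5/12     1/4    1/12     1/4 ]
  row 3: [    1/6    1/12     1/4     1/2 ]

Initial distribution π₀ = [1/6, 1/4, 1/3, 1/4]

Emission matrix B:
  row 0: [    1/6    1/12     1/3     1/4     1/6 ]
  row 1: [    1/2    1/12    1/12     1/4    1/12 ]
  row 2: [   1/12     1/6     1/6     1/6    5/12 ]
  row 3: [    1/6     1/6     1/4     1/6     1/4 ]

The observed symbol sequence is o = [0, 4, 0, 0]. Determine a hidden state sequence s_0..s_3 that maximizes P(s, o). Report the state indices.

t=0: δ = [2.778e-02, 1.250e-01, 2.778e-02, 4.167e-02]  (obs o_0=0)
t=1: δ = [8.681e-03, 2.604e-03, 8.681e-03, 5.208e-03]  ψ = [1, 1, 1, 1]  (obs o_1=4)
t=2: δ = [6.028e-04, 1.447e-03, 1.808e-04, 4.340e-04]  ψ = [2, 0, 0, 3]  (obs o_2=0)
t=3: δ = [1.005e-04, 1.808e-04, 2.009e-05, 4.019e-05]  ψ = [1, 1, 1, 1]  (obs o_3=0)
backtrack: best end state = 1; path = [1, 0, 1, 1]

path = [1, 0, 1, 1]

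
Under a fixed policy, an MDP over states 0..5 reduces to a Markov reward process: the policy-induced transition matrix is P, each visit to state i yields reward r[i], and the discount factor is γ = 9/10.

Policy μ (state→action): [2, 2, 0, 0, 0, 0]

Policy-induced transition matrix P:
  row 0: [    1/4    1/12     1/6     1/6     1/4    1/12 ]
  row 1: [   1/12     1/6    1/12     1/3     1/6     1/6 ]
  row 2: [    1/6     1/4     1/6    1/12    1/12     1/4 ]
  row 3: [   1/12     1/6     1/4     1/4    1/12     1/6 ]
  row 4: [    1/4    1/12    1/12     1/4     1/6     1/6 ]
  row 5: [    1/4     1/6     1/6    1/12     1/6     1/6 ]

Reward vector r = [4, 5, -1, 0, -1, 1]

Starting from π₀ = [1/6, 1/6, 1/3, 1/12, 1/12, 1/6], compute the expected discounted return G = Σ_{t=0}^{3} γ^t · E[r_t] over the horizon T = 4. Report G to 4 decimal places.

G = 4.6289

t=0: π = [0.1667, 0.1667, 0.3333, 0.0833, 0.0833, 0.1667], E[r] = 1.2500, γ^t·E[r] = 1.250000, running G = 1.250000
t=1: π = [0.1806, 0.1736, 0.1528, 0.1667, 0.1458, 0.1806], E[r] = 1.4722, γ^t·E[r] = 1.325000, running G = 2.575000
t=2: π = [0.1806, 0.1522, 0.1539, 0.1939, 0.1551, 0.1644], E[r] = 1.3385, γ^t·E[r] = 1.084219, running G = 3.659219
t=3: π = [0.1795, 0.1515, 0.1572, 0.1946, 0.1527, 0.1644], E[r] = 1.3301, γ^t·E[r] = 0.969645, running G = 4.628863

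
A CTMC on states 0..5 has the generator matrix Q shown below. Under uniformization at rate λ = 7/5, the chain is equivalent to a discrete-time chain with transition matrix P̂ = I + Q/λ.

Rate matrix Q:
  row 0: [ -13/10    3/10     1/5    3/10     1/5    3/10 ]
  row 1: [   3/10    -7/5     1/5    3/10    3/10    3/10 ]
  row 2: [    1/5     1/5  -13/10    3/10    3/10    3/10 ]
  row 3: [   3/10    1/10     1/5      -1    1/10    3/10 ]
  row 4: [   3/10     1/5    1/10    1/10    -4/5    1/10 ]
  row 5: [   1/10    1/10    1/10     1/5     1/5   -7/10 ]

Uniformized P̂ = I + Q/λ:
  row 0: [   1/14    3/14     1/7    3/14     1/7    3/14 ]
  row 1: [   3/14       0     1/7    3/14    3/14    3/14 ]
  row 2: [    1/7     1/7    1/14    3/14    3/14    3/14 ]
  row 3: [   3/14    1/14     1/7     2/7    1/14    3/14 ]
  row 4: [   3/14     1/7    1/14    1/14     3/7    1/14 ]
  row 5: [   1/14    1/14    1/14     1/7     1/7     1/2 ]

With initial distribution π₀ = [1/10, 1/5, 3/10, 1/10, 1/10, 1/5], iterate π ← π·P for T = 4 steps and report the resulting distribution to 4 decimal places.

t=0: π = [0.1000, 0.2000, 0.3000, 0.1000, 0.1000, 0.2000]
t=1: π = [0.1500, 0.1000, 0.1000, 0.1929, 0.2000, 0.2571]
t=2: π = [0.1490, 0.1071, 0.1031, 0.1811, 0.2005, 0.2592]
t=3: π = [0.1486, 0.1067, 0.1027, 0.1801, 0.2022, 0.2597]
t=4: π = [0.1486, 0.1068, 0.1025, 0.1797, 0.2027, 0.2596]

π = [0.1486, 0.1068, 0.1025, 0.1797, 0.2027, 0.2596]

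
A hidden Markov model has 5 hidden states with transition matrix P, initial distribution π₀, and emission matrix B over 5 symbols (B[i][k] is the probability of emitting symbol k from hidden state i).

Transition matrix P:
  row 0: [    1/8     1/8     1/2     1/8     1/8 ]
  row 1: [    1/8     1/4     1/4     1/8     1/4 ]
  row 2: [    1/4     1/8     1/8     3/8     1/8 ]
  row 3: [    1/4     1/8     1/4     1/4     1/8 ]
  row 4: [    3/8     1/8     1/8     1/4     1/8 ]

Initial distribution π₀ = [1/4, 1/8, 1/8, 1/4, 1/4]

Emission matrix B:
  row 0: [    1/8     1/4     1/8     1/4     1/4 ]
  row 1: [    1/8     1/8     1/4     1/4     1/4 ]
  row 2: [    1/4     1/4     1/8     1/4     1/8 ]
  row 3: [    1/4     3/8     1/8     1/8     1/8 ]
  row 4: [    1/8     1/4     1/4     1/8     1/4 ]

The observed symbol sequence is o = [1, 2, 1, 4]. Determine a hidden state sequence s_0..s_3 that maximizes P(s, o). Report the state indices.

path = [0, 2, 3, 0]

t=0: δ = [6.250e-02, 1.562e-02, 3.125e-02, 9.375e-02, 6.250e-02]  (obs o_0=1)
t=1: δ = [2.930e-03, 2.930e-03, 3.906e-03, 2.930e-03, 2.930e-03]  ψ = [3, 3, 0, 3, 3]  (obs o_1=2)
t=2: δ = [2.747e-04, 9.155e-05, 3.662e-04, 5.493e-04, 1.831e-04]  ψ = [4, 1, 0, 2, 1]  (obs o_2=1)
t=3: δ = [3.433e-05, 1.717e-05, 1.717e-05, 1.717e-05, 1.717e-05]  ψ = [3, 3, 0, 2, 3]  (obs o_3=4)
backtrack: best end state = 0; path = [0, 2, 3, 0]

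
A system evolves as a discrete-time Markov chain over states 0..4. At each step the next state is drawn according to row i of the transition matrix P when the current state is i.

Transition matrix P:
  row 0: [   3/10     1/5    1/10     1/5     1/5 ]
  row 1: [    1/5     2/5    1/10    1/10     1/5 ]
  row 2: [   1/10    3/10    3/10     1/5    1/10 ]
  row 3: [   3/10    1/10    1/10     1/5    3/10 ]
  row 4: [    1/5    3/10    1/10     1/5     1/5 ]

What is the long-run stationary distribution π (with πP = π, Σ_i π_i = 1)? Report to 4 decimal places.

Balance equations π_j = Σ_i π_i·P[i][j]:
  π_0 = 3/10·π_0 + 1/5·π_1 + 1/10·π_2 + 3/10·π_3 + 1/5·π_4
  π_1 = 1/5·π_0 + 2/5·π_1 + 3/10·π_2 + 1/10·π_3 + 3/10·π_4
  π_2 = 1/10·π_0 + 1/10·π_1 + 3/10·π_2 + 1/10·π_3 + 1/10·π_4
  π_3 = 1/5·π_0 + 1/10·π_1 + 1/5·π_2 + 1/5·π_3 + 1/5·π_4
  normalize: π_0 + π_1 + π_2 + π_3 + π_4 = 1
Solving the linear system gives exactly π = [180/791, 853/3164, 1/8, 1095/6328, 162/791].

π = [0.2276, 0.2696, 0.1250, 0.1730, 0.2048]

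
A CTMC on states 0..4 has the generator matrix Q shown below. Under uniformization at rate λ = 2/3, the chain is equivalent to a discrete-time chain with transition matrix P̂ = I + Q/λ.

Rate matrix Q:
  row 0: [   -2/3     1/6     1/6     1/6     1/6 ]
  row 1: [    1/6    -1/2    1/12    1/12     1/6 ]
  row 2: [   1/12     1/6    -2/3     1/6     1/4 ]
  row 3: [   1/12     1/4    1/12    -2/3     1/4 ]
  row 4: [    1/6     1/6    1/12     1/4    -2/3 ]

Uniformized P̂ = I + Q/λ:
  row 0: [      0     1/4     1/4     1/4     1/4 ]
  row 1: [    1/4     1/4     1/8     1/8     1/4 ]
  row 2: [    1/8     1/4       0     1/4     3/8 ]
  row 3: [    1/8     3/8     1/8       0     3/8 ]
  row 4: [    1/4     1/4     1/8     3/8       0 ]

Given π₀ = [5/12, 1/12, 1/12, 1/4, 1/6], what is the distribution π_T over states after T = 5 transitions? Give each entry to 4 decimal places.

π = [0.1675, 0.2745, 0.1298, 0.1959, 0.2323]

t=0: π = [0.4167, 0.0833, 0.0833, 0.2500, 0.1667]
t=1: π = [0.1042, 0.2813, 0.1667, 0.1979, 0.2500]
t=2: π = [0.1784, 0.2747, 0.1172, 0.1966, 0.2331]
t=3: π = [0.1662, 0.2746, 0.1326, 0.1956, 0.2310]
t=4: π = [0.1674, 0.2745, 0.1292, 0.1956, 0.2333]
t=5: π = [0.1675, 0.2745, 0.1298, 0.1959, 0.2323]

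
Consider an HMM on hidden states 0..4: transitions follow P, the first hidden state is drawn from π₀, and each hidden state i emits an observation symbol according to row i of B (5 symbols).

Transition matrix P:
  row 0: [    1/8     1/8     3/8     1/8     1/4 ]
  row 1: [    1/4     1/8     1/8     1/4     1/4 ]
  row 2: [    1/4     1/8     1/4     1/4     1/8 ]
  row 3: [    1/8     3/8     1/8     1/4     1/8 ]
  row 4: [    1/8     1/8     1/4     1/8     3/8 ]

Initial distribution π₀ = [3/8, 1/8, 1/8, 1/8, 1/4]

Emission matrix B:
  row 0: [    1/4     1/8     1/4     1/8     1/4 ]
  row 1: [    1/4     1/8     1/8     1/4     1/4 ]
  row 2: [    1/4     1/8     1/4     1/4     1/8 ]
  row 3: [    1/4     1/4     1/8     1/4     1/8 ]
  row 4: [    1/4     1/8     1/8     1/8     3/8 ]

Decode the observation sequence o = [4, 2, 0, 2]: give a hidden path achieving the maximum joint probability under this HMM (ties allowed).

path = [0, 2, 0, 2]

t=0: δ = [9.375e-02, 3.125e-02, 1.562e-02, 1.562e-02, 9.375e-02]  (obs o_0=4)
t=1: δ = [2.930e-03, 1.465e-03, 8.789e-03, 1.465e-03, 4.395e-03]  ψ = [0, 0, 0, 0, 4]  (obs o_1=2)
t=2: δ = [5.493e-04, 2.747e-04, 5.493e-04, 5.493e-04, 4.120e-04]  ψ = [2, 2, 2, 2, 4]  (obs o_2=0)
t=3: δ = [3.433e-05, 2.575e-05, 5.150e-05, 1.717e-05, 1.931e-05]  ψ = [2, 3, 0, 2, 4]  (obs o_3=2)
backtrack: best end state = 2; path = [0, 2, 0, 2]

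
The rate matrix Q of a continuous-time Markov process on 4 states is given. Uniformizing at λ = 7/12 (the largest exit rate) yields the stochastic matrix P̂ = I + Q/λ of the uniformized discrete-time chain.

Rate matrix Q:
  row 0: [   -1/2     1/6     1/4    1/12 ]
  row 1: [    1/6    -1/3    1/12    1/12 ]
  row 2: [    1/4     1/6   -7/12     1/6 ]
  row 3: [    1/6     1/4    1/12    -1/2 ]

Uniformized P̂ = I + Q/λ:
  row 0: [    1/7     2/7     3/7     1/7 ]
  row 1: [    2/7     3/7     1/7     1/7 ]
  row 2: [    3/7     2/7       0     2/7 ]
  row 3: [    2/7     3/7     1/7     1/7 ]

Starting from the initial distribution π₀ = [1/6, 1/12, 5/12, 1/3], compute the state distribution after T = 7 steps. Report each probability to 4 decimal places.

π = [0.2743, 0.3617, 0.1934, 0.1706]

t=0: π = [0.1667, 0.0833, 0.4167, 0.3333]
t=1: π = [0.3214, 0.3452, 0.1310, 0.2024]
t=2: π = [0.2585, 0.3639, 0.2160, 0.1616]
t=3: π = [0.2796, 0.3608, 0.1859, 0.1737]
t=4: π = [0.2723, 0.3621, 0.1962, 0.1694]
t=5: π = [0.2748, 0.3616, 0.1926, 0.1709]
t=6: π = [0.2740, 0.3618, 0.1939, 0.1704]
t=7: π = [0.2743, 0.3617, 0.1934, 0.1706]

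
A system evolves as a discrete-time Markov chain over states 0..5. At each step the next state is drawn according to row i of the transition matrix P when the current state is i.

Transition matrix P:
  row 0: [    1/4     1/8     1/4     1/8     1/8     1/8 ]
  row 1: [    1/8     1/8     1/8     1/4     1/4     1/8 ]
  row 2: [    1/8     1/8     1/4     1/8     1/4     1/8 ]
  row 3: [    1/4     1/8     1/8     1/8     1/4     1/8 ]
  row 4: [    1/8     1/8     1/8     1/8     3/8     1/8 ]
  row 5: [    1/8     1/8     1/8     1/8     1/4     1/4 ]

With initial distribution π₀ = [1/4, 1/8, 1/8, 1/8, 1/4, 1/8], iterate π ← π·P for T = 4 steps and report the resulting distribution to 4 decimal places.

t=0: π = [0.2500, 0.1250, 0.1250, 0.1250, 0.2500, 0.1250]
t=1: π = [0.1719, 0.1250, 0.1719, 0.1406, 0.2500, 0.1406]
t=2: π = [0.1641, 0.1250, 0.1680, 0.1406, 0.2598, 0.1426]
t=3: π = [0.1631, 0.1250, 0.1665, 0.1406, 0.2620, 0.1428]
t=4: π = [0.1630, 0.1250, 0.1662, 0.1406, 0.2624, 0.1429]

π = [0.1630, 0.1250, 0.1662, 0.1406, 0.2624, 0.1429]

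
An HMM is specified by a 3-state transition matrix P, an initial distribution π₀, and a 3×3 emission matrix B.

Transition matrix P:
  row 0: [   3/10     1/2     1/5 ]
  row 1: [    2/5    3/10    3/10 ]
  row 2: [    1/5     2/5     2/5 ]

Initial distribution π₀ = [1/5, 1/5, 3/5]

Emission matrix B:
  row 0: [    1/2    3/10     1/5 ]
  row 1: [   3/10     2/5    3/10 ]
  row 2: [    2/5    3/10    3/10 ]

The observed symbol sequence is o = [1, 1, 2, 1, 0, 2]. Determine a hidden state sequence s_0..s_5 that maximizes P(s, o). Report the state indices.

t=0: δ = [6.000e-02, 8.000e-02, 1.800e-01]  (obs o_0=1)
t=1: δ = [1.080e-02, 2.880e-02, 2.160e-02]  ψ = [2, 2, 2]  (obs o_1=1)
t=2: δ = [2.304e-03, 2.592e-03, 2.592e-03]  ψ = [1, 1, 1]  (obs o_2=2)
t=3: δ = [3.110e-04, 4.608e-04, 3.110e-04]  ψ = [1, 0, 2]  (obs o_3=1)
t=4: δ = [9.216e-05, 4.666e-05, 5.530e-05]  ψ = [1, 0, 1]  (obs o_4=0)
t=5: δ = [5.530e-06, 1.382e-05, 6.636e-06]  ψ = [0, 0, 2]  (obs o_5=2)
backtrack: best end state = 1; path = [2, 1, 0, 1, 0, 1]

path = [2, 1, 0, 1, 0, 1]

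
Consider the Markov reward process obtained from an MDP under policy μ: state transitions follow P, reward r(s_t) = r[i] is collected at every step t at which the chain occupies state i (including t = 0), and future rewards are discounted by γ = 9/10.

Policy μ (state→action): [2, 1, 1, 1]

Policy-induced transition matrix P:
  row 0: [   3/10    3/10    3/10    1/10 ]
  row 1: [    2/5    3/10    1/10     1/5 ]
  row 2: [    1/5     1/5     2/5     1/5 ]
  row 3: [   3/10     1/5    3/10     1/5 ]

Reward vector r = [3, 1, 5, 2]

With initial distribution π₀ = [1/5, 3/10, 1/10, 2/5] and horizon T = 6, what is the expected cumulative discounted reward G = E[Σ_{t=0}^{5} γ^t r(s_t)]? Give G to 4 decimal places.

t=0: π = [0.2000, 0.3000, 0.1000, 0.4000], E[r] = 2.2000, γ^t·E[r] = 2.200000, running G = 2.200000
t=1: π = [0.3200, 0.2500, 0.2500, 0.1800], E[r] = 2.8200, γ^t·E[r] = 2.538000, running G = 4.738000
t=2: π = [0.3000, 0.2570, 0.2750, 0.1680], E[r] = 2.8680, γ^t·E[r] = 2.323080, running G = 7.061080
t=3: π = [0.2982, 0.2557, 0.2761, 0.1700], E[r] = 2.8708, γ^t·E[r] = 2.092813, running G = 9.153893
t=4: π = [0.2980, 0.2554, 0.2765, 0.1702], E[r] = 2.8720, γ^t·E[r] = 1.884306, running G = 11.038199
t=5: π = [0.2979, 0.2553, 0.2766, 0.1702], E[r] = 2.8723, γ^t·E[r] = 1.696043, running G = 12.734242

G = 12.7342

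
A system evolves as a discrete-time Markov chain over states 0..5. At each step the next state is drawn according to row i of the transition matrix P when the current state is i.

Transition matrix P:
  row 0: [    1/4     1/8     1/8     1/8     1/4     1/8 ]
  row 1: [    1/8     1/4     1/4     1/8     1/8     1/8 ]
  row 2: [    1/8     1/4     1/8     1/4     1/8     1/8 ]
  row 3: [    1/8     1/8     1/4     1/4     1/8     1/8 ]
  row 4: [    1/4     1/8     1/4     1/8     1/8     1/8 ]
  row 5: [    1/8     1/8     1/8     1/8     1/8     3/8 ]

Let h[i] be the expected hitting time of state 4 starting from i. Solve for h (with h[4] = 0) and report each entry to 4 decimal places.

First-step conditioning: h[4] = 0; for i ≠ 4, h[i] = 1 + Σ_k P[i][k]·h[k].
  h[0] = 1 + 1/4·h[0] + 1/8·h[1] + 1/8·h[2] + 1/8·h[3] + 1/8·h[5]
  h[1] = 1 + 1/8·h[0] + 1/4·h[1] + 1/4·h[2] + 1/8·h[3] + 1/8·h[5]
  h[2] = 1 + 1/8·h[0] + 1/4·h[1] + 1/8·h[2] + 1/4·h[3] + 1/8·h[5]
  h[3] = 1 + 1/8·h[0] + 1/8·h[1] + 1/4·h[2] + 1/4·h[3] + 1/8·h[5]
  h[5] = 1 + 1/8·h[0] + 1/8·h[1] + 1/8·h[2] + 1/8·h[3] + 3/8·h[5]
Solving the 5×5 linear system over states ≠ 4 gives exactly h = [6, 7, 7, 7, 0, 7] (h[4] = 0 is the target).

h = [6.0000, 7.0000, 7.0000, 7.0000, 0.0000, 7.0000]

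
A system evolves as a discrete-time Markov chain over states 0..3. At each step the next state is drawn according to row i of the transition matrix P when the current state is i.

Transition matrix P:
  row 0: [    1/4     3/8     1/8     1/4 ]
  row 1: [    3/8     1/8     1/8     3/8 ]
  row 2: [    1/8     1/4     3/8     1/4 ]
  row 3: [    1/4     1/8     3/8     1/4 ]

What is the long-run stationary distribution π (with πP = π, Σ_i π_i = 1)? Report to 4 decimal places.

Balance equations π_j = Σ_i π_i·P[i][j]:
  π_0 = 1/4·π_0 + 3/8·π_1 + 1/8·π_2 + 1/4·π_3
  π_1 = 3/8·π_0 + 1/8·π_1 + 1/4·π_2 + 1/8·π_3
  π_2 = 1/8·π_0 + 1/8·π_1 + 3/8·π_2 + 3/8·π_3
  normalize: π_0 + π_1 + π_2 + π_3 = 1
Solving the linear system gives exactly π = [121/494, 54/247, 64/247, 137/494].

π = [0.2449, 0.2186, 0.2591, 0.2773]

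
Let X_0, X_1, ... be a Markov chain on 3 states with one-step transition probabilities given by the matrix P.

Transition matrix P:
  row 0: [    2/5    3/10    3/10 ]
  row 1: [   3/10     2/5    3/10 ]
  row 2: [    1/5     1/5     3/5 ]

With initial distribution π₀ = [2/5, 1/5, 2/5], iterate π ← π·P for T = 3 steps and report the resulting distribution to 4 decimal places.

π = [0.2862, 0.2860, 0.4278]

t=0: π = [0.4000, 0.2000, 0.4000]
t=1: π = [0.3000, 0.2800, 0.4200]
t=2: π = [0.2880, 0.2860, 0.4260]
t=3: π = [0.2862, 0.2860, 0.4278]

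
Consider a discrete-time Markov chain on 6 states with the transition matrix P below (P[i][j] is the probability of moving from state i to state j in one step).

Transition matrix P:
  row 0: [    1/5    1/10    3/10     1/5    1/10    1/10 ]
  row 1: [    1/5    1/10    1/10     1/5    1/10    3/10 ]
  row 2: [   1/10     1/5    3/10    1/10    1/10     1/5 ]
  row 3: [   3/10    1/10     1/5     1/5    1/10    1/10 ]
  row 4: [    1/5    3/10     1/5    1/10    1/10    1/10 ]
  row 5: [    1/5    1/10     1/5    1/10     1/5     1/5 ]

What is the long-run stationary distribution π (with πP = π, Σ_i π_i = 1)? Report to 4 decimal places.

π = [0.1921, 0.1461, 0.2273, 0.1487, 0.1169, 0.1688]

Balance equations π_j = Σ_i π_i·P[i][j]:
  π_0 = 1/5·π_0 + 1/5·π_1 + 1/10·π_2 + 3/10·π_3 + 1/5·π_4 + 1/5·π_5
  π_1 = 1/10·π_0 + 1/10·π_1 + 1/5·π_2 + 1/10·π_3 + 3/10·π_4 + 1/10·π_5
  π_2 = 3/10·π_0 + 1/10·π_1 + 3/10·π_2 + 1/5·π_3 + 1/5·π_4 + 1/5·π_5
  π_3 = 1/5·π_0 + 1/5·π_1 + 1/10·π_2 + 1/5·π_3 + 1/10·π_4 + 1/10·π_5
  π_4 = 1/10·π_0 + 1/10·π_1 + 1/10·π_2 + 1/10·π_3 + 1/10·π_4 + 1/5·π_5
  normalize: π_0 + π_1 + π_2 + π_3 + π_4 + π_5 = 1
Solving the linear system gives exactly π = [17625/91732, 13403/91732, 10427/45866, 3410/22933, 5361/45866, 3872/22933].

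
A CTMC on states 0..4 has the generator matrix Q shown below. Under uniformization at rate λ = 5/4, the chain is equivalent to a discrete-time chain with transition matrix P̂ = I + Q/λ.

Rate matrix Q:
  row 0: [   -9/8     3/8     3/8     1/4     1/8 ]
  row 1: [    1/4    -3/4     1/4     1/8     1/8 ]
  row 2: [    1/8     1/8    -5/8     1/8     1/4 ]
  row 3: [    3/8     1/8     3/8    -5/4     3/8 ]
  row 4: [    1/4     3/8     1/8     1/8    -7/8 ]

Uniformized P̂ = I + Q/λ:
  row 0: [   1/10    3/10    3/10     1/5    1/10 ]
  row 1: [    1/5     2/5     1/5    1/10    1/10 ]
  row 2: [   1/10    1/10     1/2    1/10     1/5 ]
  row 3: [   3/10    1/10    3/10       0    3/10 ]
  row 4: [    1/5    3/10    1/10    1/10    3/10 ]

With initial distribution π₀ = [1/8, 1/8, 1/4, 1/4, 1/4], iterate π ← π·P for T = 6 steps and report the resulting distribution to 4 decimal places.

t=0: π = [0.1250, 0.1250, 0.2500, 0.2500, 0.2500]
t=1: π = [0.1875, 0.2125, 0.2875, 0.0875, 0.2250]
t=2: π = [0.1613, 0.2463, 0.2913, 0.1100, 0.1913]
t=3: π = [0.1658, 0.2444, 0.2954, 0.1051, 0.1894]
t=4: π = [0.1644, 0.2443, 0.2968, 0.1061, 0.1884]
t=5: π = [0.1645, 0.2439, 0.2972, 0.1058, 0.1886]
t=6: π = [0.1644, 0.2438, 0.2973, 0.1059, 0.1886]

π = [0.1644, 0.2438, 0.2973, 0.1059, 0.1886]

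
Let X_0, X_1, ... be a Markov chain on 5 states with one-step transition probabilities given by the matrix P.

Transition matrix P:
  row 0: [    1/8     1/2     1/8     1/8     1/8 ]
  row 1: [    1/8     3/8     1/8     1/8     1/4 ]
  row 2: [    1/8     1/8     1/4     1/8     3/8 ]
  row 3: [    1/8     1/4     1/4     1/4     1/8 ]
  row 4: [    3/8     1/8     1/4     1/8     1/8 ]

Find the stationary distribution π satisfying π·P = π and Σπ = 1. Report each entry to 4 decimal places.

Balance equations π_j = Σ_i π_i·P[i][j]:
  π_0 = 1/8·π_0 + 1/8·π_1 + 1/8·π_2 + 1/8·π_3 + 3/8·π_4
  π_1 = 1/2·π_0 + 3/8·π_1 + 1/8·π_2 + 1/4·π_3 + 1/8·π_4
  π_2 = 1/8·π_0 + 1/8·π_1 + 1/4·π_2 + 1/4·π_3 + 1/4·π_4
  π_3 = 1/8·π_0 + 1/8·π_1 + 1/8·π_2 + 1/4·π_3 + 1/8·π_4
  normalize: π_0 + π_1 + π_2 + π_3 + π_4 = 1
Solving the linear system gives exactly π = [316/1785, 166/595, 689/3570, 1/7, 743/3570].

π = [0.1770, 0.2790, 0.1930, 0.1429, 0.2081]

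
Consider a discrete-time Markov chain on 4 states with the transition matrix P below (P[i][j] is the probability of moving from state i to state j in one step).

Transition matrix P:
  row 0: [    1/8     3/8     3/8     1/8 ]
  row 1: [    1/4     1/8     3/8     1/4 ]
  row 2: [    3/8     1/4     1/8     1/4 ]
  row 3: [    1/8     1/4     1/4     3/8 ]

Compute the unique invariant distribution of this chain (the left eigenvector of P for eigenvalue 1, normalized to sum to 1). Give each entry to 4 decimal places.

Balance equations π_j = Σ_i π_i·P[i][j]:
  π_0 = 1/8·π_0 + 1/4·π_1 + 3/8·π_2 + 1/8·π_3
  π_1 = 3/8·π_0 + 1/8·π_1 + 1/4·π_2 + 1/4·π_3
  π_2 = 3/8·π_0 + 3/8·π_1 + 1/8·π_2 + 1/4·π_3
  normalize: π_0 + π_1 + π_2 + π_3 = 1
Solving the linear system gives exactly π = [139/619, 153/619, 170/619, 157/619].

π = [0.2246, 0.2472, 0.2746, 0.2536]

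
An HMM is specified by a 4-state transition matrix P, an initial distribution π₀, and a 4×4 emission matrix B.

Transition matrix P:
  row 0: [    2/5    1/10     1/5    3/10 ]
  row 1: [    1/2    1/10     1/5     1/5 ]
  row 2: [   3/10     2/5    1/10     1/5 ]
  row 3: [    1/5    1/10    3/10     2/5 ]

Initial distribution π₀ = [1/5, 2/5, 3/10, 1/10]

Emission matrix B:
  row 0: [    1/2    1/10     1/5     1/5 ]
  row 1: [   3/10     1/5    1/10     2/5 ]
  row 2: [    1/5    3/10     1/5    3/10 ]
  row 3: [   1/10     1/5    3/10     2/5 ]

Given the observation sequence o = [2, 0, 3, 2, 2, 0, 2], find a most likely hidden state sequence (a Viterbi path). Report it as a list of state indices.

t=0: δ = [4.000e-02, 4.000e-02, 6.000e-02, 3.000e-02]  (obs o_0=2)
t=1: δ = [1.000e-02, 7.200e-03, 1.800e-03, 1.200e-03]  ψ = [1, 2, 3, 0]  (obs o_1=0)
t=2: δ = [8.000e-04, 4.000e-04, 6.000e-04, 1.200e-03]  ψ = [0, 0, 0, 0]  (obs o_2=3)
t=3: δ = [6.400e-05, 2.400e-05, 7.200e-05, 1.440e-04]  ψ = [0, 2, 3, 3]  (obs o_3=2)
t=4: δ = [5.760e-06, 2.880e-06, 8.640e-06, 1.728e-05]  ψ = [3, 2, 3, 3]  (obs o_4=2)
t=5: δ = [1.728e-06, 1.037e-06, 1.037e-06, 6.912e-07]  ψ = [3, 2, 3, 3]  (obs o_5=0)
t=6: δ = [1.382e-07, 4.147e-08, 6.912e-08, 1.555e-07]  ψ = [0, 2, 0, 0]  (obs o_6=2)
backtrack: best end state = 3; path = [1, 0, 3, 3, 3, 0, 3]

path = [1, 0, 3, 3, 3, 0, 3]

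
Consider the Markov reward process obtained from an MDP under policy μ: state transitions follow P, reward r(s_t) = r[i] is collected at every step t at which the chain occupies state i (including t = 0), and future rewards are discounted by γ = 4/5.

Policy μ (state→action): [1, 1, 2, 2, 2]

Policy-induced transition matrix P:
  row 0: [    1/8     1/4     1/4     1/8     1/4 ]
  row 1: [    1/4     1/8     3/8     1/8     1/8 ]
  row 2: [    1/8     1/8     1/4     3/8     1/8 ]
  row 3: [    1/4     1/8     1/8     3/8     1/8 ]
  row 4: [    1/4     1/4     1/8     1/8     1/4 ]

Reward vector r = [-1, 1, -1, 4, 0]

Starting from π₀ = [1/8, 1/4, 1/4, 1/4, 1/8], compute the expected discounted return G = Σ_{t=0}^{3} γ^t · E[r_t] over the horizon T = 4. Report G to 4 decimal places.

t=0: π = [0.1250, 0.2500, 0.2500, 0.2500, 0.1250], E[r] = 0.8750, γ^t·E[r] = 0.875000, running G = 0.875000
t=1: π = [0.2031, 0.1563, 0.2344, 0.2500, 0.1563], E[r] = 0.7188, γ^t·E[r] = 0.575000, running G = 1.450000
t=2: π = [0.1953, 0.1699, 0.2188, 0.2461, 0.1699], E[r] = 0.7402, γ^t·E[r] = 0.473750, running G = 1.923750
t=3: π = [0.1982, 0.1707, 0.2192, 0.2412, 0.1707], E[r] = 0.7180, γ^t·E[r] = 0.367625, running G = 2.291375

G = 2.2914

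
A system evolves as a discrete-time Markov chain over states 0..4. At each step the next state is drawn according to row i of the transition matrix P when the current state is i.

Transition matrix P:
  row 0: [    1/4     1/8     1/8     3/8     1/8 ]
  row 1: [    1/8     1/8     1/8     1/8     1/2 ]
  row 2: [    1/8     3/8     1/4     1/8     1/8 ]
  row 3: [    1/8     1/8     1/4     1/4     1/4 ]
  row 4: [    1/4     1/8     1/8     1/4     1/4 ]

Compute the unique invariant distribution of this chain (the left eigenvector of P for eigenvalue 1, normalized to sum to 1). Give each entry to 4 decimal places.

Balance equations π_j = Σ_i π_i·P[i][j]:
  π_0 = 1/4·π_0 + 1/8·π_1 + 1/8·π_2 + 1/8·π_3 + 1/4·π_4
  π_1 = 1/8·π_0 + 1/8·π_1 + 3/8·π_2 + 1/8·π_3 + 1/8·π_4
  π_2 = 1/8·π_0 + 1/8·π_1 + 1/4·π_2 + 1/4·π_3 + 1/8·π_4
  π_3 = 3/8·π_0 + 1/8·π_1 + 1/8·π_2 + 1/4·π_3 + 1/4·π_4
  normalize: π_0 + π_1 + π_2 + π_3 + π_4 = 1
Solving the linear system gives exactly π = [133/746, 63/373, 131/746, 171/746, 185/746].

π = [0.1783, 0.1689, 0.1756, 0.2292, 0.2480]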